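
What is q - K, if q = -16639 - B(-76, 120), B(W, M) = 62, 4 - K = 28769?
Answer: 12064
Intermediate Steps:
K = -28765 (K = 4 - 1*28769 = 4 - 28769 = -28765)
q = -16701 (q = -16639 - 1*62 = -16639 - 62 = -16701)
q - K = -16701 - 1*(-28765) = -16701 + 28765 = 12064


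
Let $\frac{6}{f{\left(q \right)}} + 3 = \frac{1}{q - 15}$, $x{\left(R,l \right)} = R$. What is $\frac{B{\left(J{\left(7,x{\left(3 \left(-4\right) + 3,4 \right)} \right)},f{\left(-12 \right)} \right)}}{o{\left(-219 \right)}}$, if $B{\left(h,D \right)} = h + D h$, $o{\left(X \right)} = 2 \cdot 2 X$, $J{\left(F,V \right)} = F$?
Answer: $\frac{70}{8979} \approx 0.007796$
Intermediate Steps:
$o{\left(X \right)} = 4 X$
$f{\left(q \right)} = \frac{6}{-3 + \frac{1}{-15 + q}}$ ($f{\left(q \right)} = \frac{6}{-3 + \frac{1}{q - 15}} = \frac{6}{-3 + \frac{1}{-15 + q}}$)
$\frac{B{\left(J{\left(7,x{\left(3 \left(-4\right) + 3,4 \right)} \right)},f{\left(-12 \right)} \right)}}{o{\left(-219 \right)}} = \frac{7 \left(1 + \frac{6 \left(15 - -12\right)}{-46 + 3 \left(-12\right)}\right)}{4 \left(-219\right)} = \frac{7 \left(1 + \frac{6 \left(15 + 12\right)}{-46 - 36}\right)}{-876} = 7 \left(1 + 6 \frac{1}{-82} \cdot 27\right) \left(- \frac{1}{876}\right) = 7 \left(1 + 6 \left(- \frac{1}{82}\right) 27\right) \left(- \frac{1}{876}\right) = 7 \left(1 - \frac{81}{41}\right) \left(- \frac{1}{876}\right) = 7 \left(- \frac{40}{41}\right) \left(- \frac{1}{876}\right) = \left(- \frac{280}{41}\right) \left(- \frac{1}{876}\right) = \frac{70}{8979}$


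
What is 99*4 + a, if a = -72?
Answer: 324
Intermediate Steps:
99*4 + a = 99*4 - 72 = 396 - 72 = 324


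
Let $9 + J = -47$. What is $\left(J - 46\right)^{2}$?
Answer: $10404$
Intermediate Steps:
$J = -56$ ($J = -9 - 47 = -56$)
$\left(J - 46\right)^{2} = \left(-56 - 46\right)^{2} = \left(-102\right)^{2} = 10404$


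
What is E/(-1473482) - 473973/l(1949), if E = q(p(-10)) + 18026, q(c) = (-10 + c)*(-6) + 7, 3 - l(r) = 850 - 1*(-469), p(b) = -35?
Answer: 349183298619/969551156 ≈ 360.15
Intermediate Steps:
l(r) = -1316 (l(r) = 3 - (850 - 1*(-469)) = 3 - (850 + 469) = 3 - 1*1319 = 3 - 1319 = -1316)
q(c) = 67 - 6*c (q(c) = (60 - 6*c) + 7 = 67 - 6*c)
E = 18303 (E = (67 - 6*(-35)) + 18026 = (67 + 210) + 18026 = 277 + 18026 = 18303)
E/(-1473482) - 473973/l(1949) = 18303/(-1473482) - 473973/(-1316) = 18303*(-1/1473482) - 473973*(-1/1316) = -18303/1473482 + 473973/1316 = 349183298619/969551156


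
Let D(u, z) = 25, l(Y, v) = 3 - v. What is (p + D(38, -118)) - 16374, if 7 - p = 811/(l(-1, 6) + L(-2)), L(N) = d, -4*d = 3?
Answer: -241886/15 ≈ -16126.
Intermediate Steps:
d = -¾ (d = -¼*3 = -¾ ≈ -0.75000)
L(N) = -¾
p = 3349/15 (p = 7 - 811/((3 - 1*6) - ¾) = 7 - 811/((3 - 6) - ¾) = 7 - 811/(-3 - ¾) = 7 - 811/(-15/4) = 7 - 811*(-4)/15 = 7 - 1*(-3244/15) = 7 + 3244/15 = 3349/15 ≈ 223.27)
(p + D(38, -118)) - 16374 = (3349/15 + 25) - 16374 = 3724/15 - 16374 = -241886/15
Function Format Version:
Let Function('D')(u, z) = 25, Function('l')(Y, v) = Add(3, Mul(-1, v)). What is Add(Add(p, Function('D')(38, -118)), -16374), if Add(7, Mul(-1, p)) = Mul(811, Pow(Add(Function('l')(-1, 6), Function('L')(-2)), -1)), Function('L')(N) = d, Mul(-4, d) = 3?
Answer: Rational(-241886, 15) ≈ -16126.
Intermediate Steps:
d = Rational(-3, 4) (d = Mul(Rational(-1, 4), 3) = Rational(-3, 4) ≈ -0.75000)
Function('L')(N) = Rational(-3, 4)
p = Rational(3349, 15) (p = Add(7, Mul(-1, Mul(811, Pow(Add(Add(3, Mul(-1, 6)), Rational(-3, 4)), -1)))) = Add(7, Mul(-1, Mul(811, Pow(Add(Add(3, -6), Rational(-3, 4)), -1)))) = Add(7, Mul(-1, Mul(811, Pow(Add(-3, Rational(-3, 4)), -1)))) = Add(7, Mul(-1, Mul(811, Pow(Rational(-15, 4), -1)))) = Add(7, Mul(-1, Mul(811, Rational(-4, 15)))) = Add(7, Mul(-1, Rational(-3244, 15))) = Add(7, Rational(3244, 15)) = Rational(3349, 15) ≈ 223.27)
Add(Add(p, Function('D')(38, -118)), -16374) = Add(Add(Rational(3349, 15), 25), -16374) = Add(Rational(3724, 15), -16374) = Rational(-241886, 15)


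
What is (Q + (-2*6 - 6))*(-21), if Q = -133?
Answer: 3171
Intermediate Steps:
(Q + (-2*6 - 6))*(-21) = (-133 + (-2*6 - 6))*(-21) = (-133 + (-12 - 6))*(-21) = (-133 - 18)*(-21) = -151*(-21) = 3171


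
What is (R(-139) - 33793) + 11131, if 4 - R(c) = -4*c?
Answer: -23214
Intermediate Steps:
R(c) = 4 + 4*c (R(c) = 4 - (-4)*c = 4 + 4*c)
(R(-139) - 33793) + 11131 = ((4 + 4*(-139)) - 33793) + 11131 = ((4 - 556) - 33793) + 11131 = (-552 - 33793) + 11131 = -34345 + 11131 = -23214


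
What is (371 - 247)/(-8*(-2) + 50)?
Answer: 62/33 ≈ 1.8788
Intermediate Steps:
(371 - 247)/(-8*(-2) + 50) = 124/(16 + 50) = 124/66 = 124*(1/66) = 62/33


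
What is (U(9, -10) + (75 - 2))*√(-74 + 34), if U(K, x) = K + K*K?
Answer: 326*I*√10 ≈ 1030.9*I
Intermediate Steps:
U(K, x) = K + K²
(U(9, -10) + (75 - 2))*√(-74 + 34) = (9*(1 + 9) + (75 - 2))*√(-74 + 34) = (9*10 + 73)*√(-40) = (90 + 73)*(2*I*√10) = 163*(2*I*√10) = 326*I*√10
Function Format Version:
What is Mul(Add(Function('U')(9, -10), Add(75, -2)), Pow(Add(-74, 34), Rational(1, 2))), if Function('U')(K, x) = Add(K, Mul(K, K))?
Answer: Mul(326, I, Pow(10, Rational(1, 2))) ≈ Mul(1030.9, I)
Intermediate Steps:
Function('U')(K, x) = Add(K, Pow(K, 2))
Mul(Add(Function('U')(9, -10), Add(75, -2)), Pow(Add(-74, 34), Rational(1, 2))) = Mul(Add(Mul(9, Add(1, 9)), Add(75, -2)), Pow(Add(-74, 34), Rational(1, 2))) = Mul(Add(Mul(9, 10), 73), Pow(-40, Rational(1, 2))) = Mul(Add(90, 73), Mul(2, I, Pow(10, Rational(1, 2)))) = Mul(163, Mul(2, I, Pow(10, Rational(1, 2)))) = Mul(326, I, Pow(10, Rational(1, 2)))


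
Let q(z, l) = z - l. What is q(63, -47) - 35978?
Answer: -35868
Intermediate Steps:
q(63, -47) - 35978 = (63 - 1*(-47)) - 35978 = (63 + 47) - 35978 = 110 - 35978 = -35868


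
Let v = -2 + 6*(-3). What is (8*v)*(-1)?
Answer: 160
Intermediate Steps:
v = -20 (v = -2 - 18 = -20)
(8*v)*(-1) = (8*(-20))*(-1) = -160*(-1) = 160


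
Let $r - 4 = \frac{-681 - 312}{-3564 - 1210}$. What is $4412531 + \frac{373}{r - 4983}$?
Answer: $\frac{104880357663141}{23768753} \approx 4.4125 \cdot 10^{6}$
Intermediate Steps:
$r = \frac{20089}{4774}$ ($r = 4 + \frac{-681 - 312}{-3564 - 1210} = 4 - \frac{993}{-4774} = 4 - - \frac{993}{4774} = 4 + \frac{993}{4774} = \frac{20089}{4774} \approx 4.208$)
$4412531 + \frac{373}{r - 4983} = 4412531 + \frac{373}{\frac{20089}{4774} - 4983} = 4412531 + \frac{373}{- \frac{23768753}{4774}} = 4412531 + 373 \left(- \frac{4774}{23768753}\right) = 4412531 - \frac{1780702}{23768753} = \frac{104880357663141}{23768753}$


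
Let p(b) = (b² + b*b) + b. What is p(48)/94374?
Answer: 776/15729 ≈ 0.049336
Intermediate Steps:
p(b) = b + 2*b² (p(b) = (b² + b²) + b = 2*b² + b = b + 2*b²)
p(48)/94374 = (48*(1 + 2*48))/94374 = (48*(1 + 96))*(1/94374) = (48*97)*(1/94374) = 4656*(1/94374) = 776/15729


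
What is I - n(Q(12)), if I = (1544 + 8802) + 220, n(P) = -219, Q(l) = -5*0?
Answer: 10785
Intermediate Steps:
Q(l) = 0
I = 10566 (I = 10346 + 220 = 10566)
I - n(Q(12)) = 10566 - 1*(-219) = 10566 + 219 = 10785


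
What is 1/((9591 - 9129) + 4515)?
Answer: 1/4977 ≈ 0.00020092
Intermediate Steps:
1/((9591 - 9129) + 4515) = 1/(462 + 4515) = 1/4977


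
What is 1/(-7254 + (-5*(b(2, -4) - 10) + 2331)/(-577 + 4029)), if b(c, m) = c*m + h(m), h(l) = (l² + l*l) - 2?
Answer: -3452/25038537 ≈ -0.00013787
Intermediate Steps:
h(l) = -2 + 2*l² (h(l) = (l² + l²) - 2 = 2*l² - 2 = -2 + 2*l²)
b(c, m) = -2 + 2*m² + c*m (b(c, m) = c*m + (-2 + 2*m²) = -2 + 2*m² + c*m)
1/(-7254 + (-5*(b(2, -4) - 10) + 2331)/(-577 + 4029)) = 1/(-7254 + (-5*((-2 + 2*(-4)² + 2*(-4)) - 10) + 2331)/(-577 + 4029)) = 1/(-7254 + (-5*((-2 + 2*16 - 8) - 10) + 2331)/3452) = 1/(-7254 + (-5*((-2 + 32 - 8) - 10) + 2331)*(1/3452)) = 1/(-7254 + (-5*(22 - 10) + 2331)*(1/3452)) = 1/(-7254 + (-5*12 + 2331)*(1/3452)) = 1/(-7254 + (-60 + 2331)*(1/3452)) = 1/(-7254 + 2271*(1/3452)) = 1/(-7254 + 2271/3452) = 1/(-25038537/3452) = -3452/25038537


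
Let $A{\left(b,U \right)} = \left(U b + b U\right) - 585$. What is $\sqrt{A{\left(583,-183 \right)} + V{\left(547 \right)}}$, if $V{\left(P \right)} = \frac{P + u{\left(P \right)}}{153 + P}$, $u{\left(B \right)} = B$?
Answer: $\frac{i \sqrt{1048411042}}{70} \approx 462.56 i$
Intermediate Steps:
$V{\left(P \right)} = \frac{2 P}{153 + P}$ ($V{\left(P \right)} = \frac{P + P}{153 + P} = \frac{2 P}{153 + P}$)
$A{\left(b,U \right)} = -585 + 2 U b$ ($A{\left(b,U \right)} = \left(U b + U b\right) - 585 = 2 U b - 585 = -585 + 2 U b$)
$\sqrt{A{\left(583,-183 \right)} + V{\left(547 \right)}} = \sqrt{\left(-585 + 2 \left(-183\right) 583\right) + 2 \cdot 547 \frac{1}{153 + 547}} = \sqrt{\left(-585 - 213378\right) + 2 \cdot 547 \cdot \frac{1}{700}} = \sqrt{-213963 + 2 \cdot 547 \cdot \frac{1}{700}} = \sqrt{-213963 + \frac{547}{350}} = \sqrt{- \frac{74886503}{350}} = \frac{i \sqrt{1048411042}}{70}$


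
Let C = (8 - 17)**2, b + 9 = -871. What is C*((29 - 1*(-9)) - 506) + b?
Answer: -38788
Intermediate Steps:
b = -880 (b = -9 - 871 = -880)
C = 81 (C = (-9)**2 = 81)
C*((29 - 1*(-9)) - 506) + b = 81*((29 - 1*(-9)) - 506) - 880 = 81*((29 + 9) - 506) - 880 = 81*(38 - 506) - 880 = 81*(-468) - 880 = -37908 - 880 = -38788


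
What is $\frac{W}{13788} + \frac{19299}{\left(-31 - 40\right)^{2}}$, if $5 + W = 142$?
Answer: $\frac{266785229}{69505308} \approx 3.8383$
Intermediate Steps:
$W = 137$ ($W = -5 + 142 = 137$)
$\frac{W}{13788} + \frac{19299}{\left(-31 - 40\right)^{2}} = \frac{137}{13788} + \frac{19299}{\left(-31 - 40\right)^{2}} = 137 \cdot \frac{1}{13788} + \frac{19299}{\left(-71\right)^{2}} = \frac{137}{13788} + \frac{19299}{5041} = \frac{266785229}{69505308}$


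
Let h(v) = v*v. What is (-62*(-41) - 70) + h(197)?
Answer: 41281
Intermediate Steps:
h(v) = v²
(-62*(-41) - 70) + h(197) = (-62*(-41) - 70) + 197² = (2542 - 70) + 38809 = 2472 + 38809 = 41281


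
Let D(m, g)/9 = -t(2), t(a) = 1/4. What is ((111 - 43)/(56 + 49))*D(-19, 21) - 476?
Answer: -16711/35 ≈ -477.46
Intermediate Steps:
t(a) = ¼
D(m, g) = -9/4 (D(m, g) = 9*(-1*¼) = 9*(-¼) = -9/4)
((111 - 43)/(56 + 49))*D(-19, 21) - 476 = ((111 - 43)/(56 + 49))*(-9/4) - 476 = (68/105)*(-9/4) - 476 = -51/35 - 476 = -16711/35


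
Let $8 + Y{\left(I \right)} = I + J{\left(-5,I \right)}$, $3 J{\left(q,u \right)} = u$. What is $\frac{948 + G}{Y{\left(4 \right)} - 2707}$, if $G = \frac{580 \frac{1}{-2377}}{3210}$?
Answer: $- \frac{723340058}{2067521731} \approx -0.34986$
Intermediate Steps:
$J{\left(q,u \right)} = \frac{u}{3}$
$Y{\left(I \right)} = -8 + \frac{4 I}{3}$ ($Y{\left(I \right)} = -8 + \left(I + \frac{I}{3}\right) = -8 + \frac{4 I}{3}$)
$G = - \frac{58}{763017}$ ($G = 580 \left(- \frac{1}{2377}\right) \frac{1}{3210} = \left(- \frac{580}{2377}\right) \frac{1}{3210} = - \frac{58}{763017} \approx -7.6014 \cdot 10^{-5}$)
$\frac{948 + G}{Y{\left(4 \right)} - 2707} = \frac{948 - \frac{58}{763017}}{\left(-8 + \frac{4}{3} \cdot 4\right) - 2707} = \frac{723340058}{763017 \left(\left(-8 + \frac{16}{3}\right) - 2707\right)} = \frac{723340058}{763017 \left(- \frac{8}{3} - 2707\right)} = \frac{723340058}{763017 \left(- \frac{8129}{3}\right)} = \frac{723340058}{763017} \left(- \frac{3}{8129}\right) = - \frac{723340058}{2067521731}$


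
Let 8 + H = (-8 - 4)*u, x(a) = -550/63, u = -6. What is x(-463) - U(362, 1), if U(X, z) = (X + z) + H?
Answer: -27451/63 ≈ -435.73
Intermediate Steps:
x(a) = -550/63 (x(a) = -550*1/63 = -550/63)
H = 64 (H = -8 + (-8 - 4)*(-6) = -8 - 12*(-6) = -8 + 72 = 64)
U(X, z) = 64 + X + z (U(X, z) = (X + z) + 64 = 64 + X + z)
x(-463) - U(362, 1) = -550/63 - (64 + 362 + 1) = -550/63 - 1*427 = -550/63 - 427 = -27451/63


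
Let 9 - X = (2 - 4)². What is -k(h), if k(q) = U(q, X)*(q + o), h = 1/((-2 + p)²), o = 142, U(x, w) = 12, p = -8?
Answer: -42603/25 ≈ -1704.1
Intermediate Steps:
X = 5 (X = 9 - (2 - 4)² = 9 - 1*(-2)² = 9 - 1*4 = 9 - 4 = 5)
h = 1/100 (h = 1/((-2 - 8)²) = 1/((-10)²) = 1/100 ≈ 0.010000)
k(q) = 1704 + 12*q (k(q) = 12*(q + 142) = 12*(142 + q) = 1704 + 12*q)
-k(h) = -(1704 + 12*(1/100)) = -(1704 + 3/25) = -1*42603/25 = -42603/25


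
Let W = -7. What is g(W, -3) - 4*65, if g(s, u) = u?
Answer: -263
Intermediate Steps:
g(W, -3) - 4*65 = -3 - 4*65 = -3 - 260 = -263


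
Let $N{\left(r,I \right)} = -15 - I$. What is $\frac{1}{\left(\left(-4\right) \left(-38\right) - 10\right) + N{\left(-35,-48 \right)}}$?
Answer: $\frac{1}{175} \approx 0.0057143$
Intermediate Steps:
$\frac{1}{\left(\left(-4\right) \left(-38\right) - 10\right) + N{\left(-35,-48 \right)}} = \frac{1}{\left(\left(-4\right) \left(-38\right) - 10\right) - -33} = \frac{1}{\left(152 - 10\right) + \left(-15 + 48\right)} = \frac{1}{142 + 33} = \frac{1}{175}$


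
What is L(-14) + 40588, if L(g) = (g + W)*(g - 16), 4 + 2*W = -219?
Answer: 44353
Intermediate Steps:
W = -223/2 (W = -2 + (1/2)*(-219) = -2 - 219/2 = -223/2 ≈ -111.50)
L(g) = (-16 + g)*(-223/2 + g) (L(g) = (g - 223/2)*(g - 16) = (-223/2 + g)*(-16 + g) = (-16 + g)*(-223/2 + g))
L(-14) + 40588 = (1784 + (-14)**2 - 255/2*(-14)) + 40588 = (1784 + 196 + 1785) + 40588 = 3765 + 40588 = 44353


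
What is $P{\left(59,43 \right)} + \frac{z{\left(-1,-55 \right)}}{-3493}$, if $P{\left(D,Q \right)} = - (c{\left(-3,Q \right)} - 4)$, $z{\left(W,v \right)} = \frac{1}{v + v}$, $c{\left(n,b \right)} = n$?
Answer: $\frac{2689611}{384230} \approx 7.0$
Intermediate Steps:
$z{\left(W,v \right)} = \frac{1}{2 v}$
$P{\left(D,Q \right)} = 7$ ($P{\left(D,Q \right)} = - (-3 - 4) = \left(-1\right) \left(-7\right) = 7$)
$P{\left(59,43 \right)} + \frac{z{\left(-1,-55 \right)}}{-3493} = 7 + \frac{\frac{1}{2} \frac{1}{-55}}{-3493} = 7 + \frac{1}{2} \left(- \frac{1}{55}\right) \left(- \frac{1}{3493}\right) = 7 - - \frac{1}{384230} = 7 + \frac{1}{384230} = \frac{2689611}{384230}$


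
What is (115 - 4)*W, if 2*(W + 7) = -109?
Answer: -13653/2 ≈ -6826.5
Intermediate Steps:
W = -123/2 (W = -7 + (1/2)*(-109) = -7 - 109/2 = -123/2 ≈ -61.500)
(115 - 4)*W = (115 - 4)*(-123/2) = 111*(-123/2) = -13653/2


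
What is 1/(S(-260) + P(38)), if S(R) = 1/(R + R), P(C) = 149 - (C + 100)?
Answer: 520/5719 ≈ 0.090925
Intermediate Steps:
P(C) = 49 - C (P(C) = 149 - (100 + C) = 149 + (-100 - C) = 49 - C)
S(R) = 1/(2*R)
1/(S(-260) + P(38)) = 1/((1/2)/(-260) + (49 - 1*38)) = 1/((1/2)*(-1/260) + (49 - 38)) = 1/(-1/520 + 11) = 1/(5719/520) = 520/5719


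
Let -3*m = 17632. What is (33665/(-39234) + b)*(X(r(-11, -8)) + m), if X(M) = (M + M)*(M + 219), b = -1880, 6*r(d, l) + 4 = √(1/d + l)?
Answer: 2311141288615/199188 - 48187211005*I*√979/3884166 ≈ 1.1603e+7 - 3.8817e+5*I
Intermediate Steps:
r(d, l) = -⅔ + √(l + 1/d)/6 (r(d, l) = -⅔ + √(1/d + l)/6 = -⅔ + √(l + 1/d)/6)
m = -17632/3 (m = -⅓*17632 = -17632/3 ≈ -5877.3)
X(M) = 2*M*(219 + M) (X(M) = (2*M)*(219 + M) = 2*M*(219 + M))
(33665/(-39234) + b)*(X(r(-11, -8)) + m) = (33665/(-39234) - 1880)*(2*(-⅔ + √((1 - 11*(-8))/(-11))/6)*(219 + (-⅔ + √((1 - 11*(-8))/(-11))/6)) - 17632/3) = (33665*(-1/39234) - 1880)*(2*(-⅔ + √(-(1 + 88)/11)/6)*(219 + (-⅔ + √(-(1 + 88)/11)/6)) - 17632/3) = (-33665/39234 - 1880)*(2*(-⅔ + √(-1/11*89)/6)*(219 + (-⅔ + √(-1/11*89)/6)) - 17632/3) = -73793585*(2*(-⅔ + √(-89/11)/6)*(219 + (-⅔ + √(-89/11)/6)) - 17632/3)/39234 = -73793585*(2*(-⅔ + (I*√979/11)/6)*(219 + (-⅔ + (I*√979/11)/6)) - 17632/3)/39234 = -73793585*(2*(-⅔ + I*√979/66)*(219 + (-⅔ + I*√979/66)) - 17632/3)/39234 = -73793585*(2*(-⅔ + I*√979/66)*(655/3 + I*√979/66) - 17632/3)/39234 = -73793585*(-17632/3 + 2*(-⅔ + I*√979/66)*(655/3 + I*√979/66))/39234 = 650564245360/58851 - 73793585*(-⅔ + I*√979/66)*(655/3 + I*√979/66)/19617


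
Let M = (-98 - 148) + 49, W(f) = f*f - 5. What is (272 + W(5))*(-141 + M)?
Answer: -98696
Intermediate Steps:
W(f) = -5 + f² (W(f) = f² - 5 = -5 + f²)
M = -197 (M = -246 + 49 = -197)
(272 + W(5))*(-141 + M) = (272 + (-5 + 5²))*(-141 - 197) = (272 + (-5 + 25))*(-338) = (272 + 20)*(-338) = 292*(-338) = -98696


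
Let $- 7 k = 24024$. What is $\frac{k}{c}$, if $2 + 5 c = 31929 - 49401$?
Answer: $\frac{8580}{8737} \approx 0.98203$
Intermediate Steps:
$k = -3432$ ($k = \left(- \frac{1}{7}\right) 24024 = -3432$)
$c = - \frac{17474}{5}$ ($c = - \frac{2}{5} + \frac{31929 - 49401}{5} = - \frac{2}{5} + \frac{1}{5} \left(-17472\right) = - \frac{2}{5} - \frac{17472}{5} = - \frac{17474}{5} \approx -3494.8$)
$\frac{k}{c} = - \frac{3432}{- \frac{17474}{5}} = \left(-3432\right) \left(- \frac{5}{17474}\right) = \frac{8580}{8737}$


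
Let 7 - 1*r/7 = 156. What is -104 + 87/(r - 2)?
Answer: -108767/1045 ≈ -104.08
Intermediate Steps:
r = -1043 (r = 49 - 7*156 = 49 - 1092 = -1043)
-104 + 87/(r - 2) = -104 + 87/(-1043 - 2) = -104 + 87/(-1045) = -104 - 1/1045*87 = -104 - 87/1045 = -108767/1045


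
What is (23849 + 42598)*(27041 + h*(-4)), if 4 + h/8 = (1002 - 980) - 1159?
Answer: 4222906191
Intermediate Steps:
h = -9128 (h = -32 + 8*((1002 - 980) - 1159) = -32 + 8*(22 - 1159) = -32 + 8*(-1137) = -32 - 9096 = -9128)
(23849 + 42598)*(27041 + h*(-4)) = (23849 + 42598)*(27041 - 9128*(-4)) = 66447*(27041 + 36512) = 66447*63553 = 4222906191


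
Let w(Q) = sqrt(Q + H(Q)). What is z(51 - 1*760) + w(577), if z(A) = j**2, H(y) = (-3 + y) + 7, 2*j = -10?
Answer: 25 + sqrt(1158) ≈ 59.029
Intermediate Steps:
j = -5 (j = (1/2)*(-10) = -5)
H(y) = 4 + y
w(Q) = sqrt(4 + 2*Q) (w(Q) = sqrt(Q + (4 + Q)) = sqrt(4 + 2*Q))
z(A) = 25 (z(A) = (-5)**2 = 25)
z(51 - 1*760) + w(577) = 25 + sqrt(4 + 2*577) = 25 + sqrt(4 + 1154) = 25 + sqrt(1158)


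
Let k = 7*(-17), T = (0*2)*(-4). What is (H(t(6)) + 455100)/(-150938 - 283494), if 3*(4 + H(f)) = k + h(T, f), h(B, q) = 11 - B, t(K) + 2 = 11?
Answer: -113765/108608 ≈ -1.0475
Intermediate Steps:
t(K) = 9 (t(K) = -2 + 11 = 9)
T = 0 (T = 0*(-4) = 0)
k = -119
H(f) = -40 (H(f) = -4 + (-119 + (11 - 1*0))/3 = -4 + (-119 + (11 + 0))/3 = -4 + (-119 + 11)/3 = -4 + (⅓)*(-108) = -4 - 36 = -40)
(H(t(6)) + 455100)/(-150938 - 283494) = (-40 + 455100)/(-150938 - 283494) = 455060/(-434432) = 455060*(-1/434432) = -113765/108608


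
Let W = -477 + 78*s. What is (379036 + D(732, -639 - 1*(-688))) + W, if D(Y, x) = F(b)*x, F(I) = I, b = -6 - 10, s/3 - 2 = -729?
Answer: 207657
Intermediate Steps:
s = -2181 (s = 6 + 3*(-729) = 6 - 2187 = -2181)
b = -16
D(Y, x) = -16*x
W = -170595 (W = -477 + 78*(-2181) = -477 - 170118 = -170595)
(379036 + D(732, -639 - 1*(-688))) + W = (379036 - 16*(-639 - 1*(-688))) - 170595 = (379036 - 16*(-639 + 688)) - 170595 = (379036 - 16*49) - 170595 = (379036 - 784) - 170595 = 378252 - 170595 = 207657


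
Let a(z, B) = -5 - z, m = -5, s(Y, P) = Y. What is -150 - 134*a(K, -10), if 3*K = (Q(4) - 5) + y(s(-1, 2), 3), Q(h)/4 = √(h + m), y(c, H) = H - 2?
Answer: 1024/3 + 536*I/3 ≈ 341.33 + 178.67*I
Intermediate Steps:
y(c, H) = -2 + H
Q(h) = 4*√(-5 + h) (Q(h) = 4*√(h - 5) = 4*√(-5 + h))
K = -4/3 + 4*I/3 (K = ((4*√(-5 + 4) - 5) + (-2 + 3))/3 = ((4*√(-1) - 5) + 1)/3 = ((4*I - 5) + 1)/3 = ((-5 + 4*I) + 1)/3 = (-4 + 4*I)/3 = -4/3 + 4*I/3 ≈ -1.3333 + 1.3333*I)
-150 - 134*a(K, -10) = -150 - 134*(-5 - (-4/3 + 4*I/3)) = -150 - 134*(-5 + (4/3 - 4*I/3)) = -150 - 134*(-11/3 - 4*I/3) = -150 + (1474/3 + 536*I/3) = 1024/3 + 536*I/3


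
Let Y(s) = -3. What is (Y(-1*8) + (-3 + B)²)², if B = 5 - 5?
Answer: 36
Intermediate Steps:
B = 0
(Y(-1*8) + (-3 + B)²)² = (-3 + (-3 + 0)²)² = (-3 + (-3)²)² = (-3 + 9)² = 6² = 36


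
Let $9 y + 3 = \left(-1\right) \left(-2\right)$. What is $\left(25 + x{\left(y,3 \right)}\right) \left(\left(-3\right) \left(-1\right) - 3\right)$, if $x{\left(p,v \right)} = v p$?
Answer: $0$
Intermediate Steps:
$y = - \frac{1}{9}$ ($y = - \frac{1}{3} + \frac{\left(-1\right) \left(-2\right)}{9} = - \frac{1}{3} + \frac{1}{9} \cdot 2 = - \frac{1}{3} + \frac{2}{9} = - \frac{1}{9} \approx -0.11111$)
$x{\left(p,v \right)} = p v$
$\left(25 + x{\left(y,3 \right)}\right) \left(\left(-3\right) \left(-1\right) - 3\right) = \left(25 - \frac{1}{3}\right) \left(\left(-3\right) \left(-1\right) - 3\right) = \left(25 - \frac{1}{3}\right) \left(3 - 3\right) = \frac{74}{3} \cdot 0 = 0$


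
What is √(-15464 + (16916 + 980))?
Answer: 8*√38 ≈ 49.315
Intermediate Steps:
√(-15464 + (16916 + 980)) = √(-15464 + 17896) = √2432 = 8*√38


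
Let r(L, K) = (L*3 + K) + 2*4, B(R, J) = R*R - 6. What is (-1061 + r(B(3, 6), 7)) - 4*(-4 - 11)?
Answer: -977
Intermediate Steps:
B(R, J) = -6 + R**2 (B(R, J) = R**2 - 6 = -6 + R**2)
r(L, K) = 8 + K + 3*L (r(L, K) = (3*L + K) + 8 = (K + 3*L) + 8 = 8 + K + 3*L)
(-1061 + r(B(3, 6), 7)) - 4*(-4 - 11) = (-1061 + (8 + 7 + 3*(-6 + 3**2))) - 4*(-4 - 11) = (-1061 + (8 + 7 + 3*(-6 + 9))) - 4*(-15) = (-1061 + (8 + 7 + 3*3)) + 60 = (-1061 + (8 + 7 + 9)) + 60 = (-1061 + 24) + 60 = -1037 + 60 = -977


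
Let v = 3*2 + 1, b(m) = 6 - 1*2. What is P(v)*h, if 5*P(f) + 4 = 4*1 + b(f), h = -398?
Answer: -1592/5 ≈ -318.40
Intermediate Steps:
b(m) = 4 (b(m) = 6 - 2 = 4)
v = 7 (v = 6 + 1 = 7)
P(f) = 4/5 (P(f) = -4/5 + (4*1 + 4)/5 = -4/5 + (4 + 4)/5 = -4/5 + (1/5)*8 = -4/5 + 8/5 = 4/5)
P(v)*h = (4/5)*(-398) = -1592/5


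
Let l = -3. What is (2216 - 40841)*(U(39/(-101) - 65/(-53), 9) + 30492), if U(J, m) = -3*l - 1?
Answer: -1178062500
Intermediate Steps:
U(J, m) = 8 (U(J, m) = -3*(-3) - 1 = 9 - 1 = 8)
(2216 - 40841)*(U(39/(-101) - 65/(-53), 9) + 30492) = (2216 - 40841)*(8 + 30492) = -38625*30500 = -1178062500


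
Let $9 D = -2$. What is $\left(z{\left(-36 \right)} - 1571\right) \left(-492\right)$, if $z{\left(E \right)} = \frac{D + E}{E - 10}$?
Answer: $\frac{53305576}{69} \approx 7.7255 \cdot 10^{5}$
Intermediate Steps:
$D = - \frac{2}{9}$ ($D = \frac{1}{9} \left(-2\right) = - \frac{2}{9} \approx -0.22222$)
$z{\left(E \right)} = \frac{- \frac{2}{9} + E}{-10 + E}$ ($z{\left(E \right)} = \frac{- \frac{2}{9} + E}{E - 10} = \frac{- \frac{2}{9} + E}{-10 + E}$)
$\left(z{\left(-36 \right)} - 1571\right) \left(-492\right) = \left(\frac{- \frac{2}{9} - 36}{-10 - 36} - 1571\right) \left(-492\right) = \left(\frac{1}{-46} \left(- \frac{326}{9}\right) - 1571\right) \left(-492\right) = \left(\left(- \frac{1}{46}\right) \left(- \frac{326}{9}\right) - 1571\right) \left(-492\right) = \left(\frac{163}{207} - 1571\right) \left(-492\right) = \left(- \frac{325034}{207}\right) \left(-492\right) = \frac{53305576}{69}$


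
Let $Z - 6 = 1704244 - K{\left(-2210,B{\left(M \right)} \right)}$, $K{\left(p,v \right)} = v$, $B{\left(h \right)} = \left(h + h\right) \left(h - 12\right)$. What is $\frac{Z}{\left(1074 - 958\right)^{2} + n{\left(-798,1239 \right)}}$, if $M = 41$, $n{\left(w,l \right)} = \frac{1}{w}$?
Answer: $\frac{1358093856}{10737887} \approx 126.48$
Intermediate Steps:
$B{\left(h \right)} = 2 h \left(-12 + h\right)$
$Z = 1701872$ ($Z = 6 + \left(1704244 - 2 \cdot 41 \left(-12 + 41\right)\right) = 6 + \left(1704244 - 2 \cdot 41 \cdot 29\right) = 6 + \left(1704244 - 2378\right) = 6 + 1701866 = 1701872$)
$\frac{Z}{\left(1074 - 958\right)^{2} + n{\left(-798,1239 \right)}} = \frac{1701872}{\left(1074 - 958\right)^{2} + \frac{1}{-798}} = \frac{1701872}{116^{2} - \frac{1}{798}} = \frac{1701872}{13456 - \frac{1}{798}} = \frac{1701872}{\frac{10737887}{798}} = 1701872 \cdot \frac{798}{10737887} = \frac{1358093856}{10737887}$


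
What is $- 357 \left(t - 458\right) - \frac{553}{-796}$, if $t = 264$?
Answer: $\frac{55129921}{796} \approx 69259.0$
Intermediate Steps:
$- 357 \left(t - 458\right) - \frac{553}{-796} = - 357 \left(264 - 458\right) - \frac{553}{-796} = \left(-357\right) \left(-194\right) - - \frac{553}{796} = 69258 + \frac{553}{796} = \frac{55129921}{796}$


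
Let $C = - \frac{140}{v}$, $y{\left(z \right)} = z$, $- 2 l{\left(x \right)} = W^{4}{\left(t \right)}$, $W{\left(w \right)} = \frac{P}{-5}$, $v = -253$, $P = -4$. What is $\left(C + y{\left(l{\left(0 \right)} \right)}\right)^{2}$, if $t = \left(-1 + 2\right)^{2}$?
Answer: $\frac{3037773456}{25003515625} \approx 0.12149$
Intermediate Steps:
$t = 1$ ($t = 1^{2} = 1$)
$W{\left(w \right)} = \frac{4}{5}$ ($W{\left(w \right)} = - \frac{4}{-5} = \left(-4\right) \left(- \frac{1}{5}\right) = \frac{4}{5}$)
$l{\left(x \right)} = - \frac{128}{625}$ ($l{\left(x \right)} = - \frac{\left(\frac{4}{5}\right)^{4}}{2} = \left(- \frac{1}{2}\right) \frac{256}{625} = - \frac{128}{625}$)
$C = \frac{140}{253}$ ($C = - \frac{140}{-253} = \left(-140\right) \left(- \frac{1}{253}\right) = \frac{140}{253} \approx 0.55336$)
$\left(C + y{\left(l{\left(0 \right)} \right)}\right)^{2} = \left(\frac{140}{253} - \frac{128}{625}\right)^{2} = \left(\frac{55116}{158125}\right)^{2} = \frac{3037773456}{25003515625}$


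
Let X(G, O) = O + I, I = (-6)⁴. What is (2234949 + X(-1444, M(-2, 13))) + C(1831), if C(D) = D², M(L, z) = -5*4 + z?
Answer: 5588799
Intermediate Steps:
I = 1296
M(L, z) = -20 + z
X(G, O) = 1296 + O (X(G, O) = O + 1296 = 1296 + O)
(2234949 + X(-1444, M(-2, 13))) + C(1831) = (2234949 + (1296 + (-20 + 13))) + 1831² = (2234949 + (1296 - 7)) + 3352561 = (2234949 + 1289) + 3352561 = 2236238 + 3352561 = 5588799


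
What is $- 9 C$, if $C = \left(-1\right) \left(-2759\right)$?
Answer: $-24831$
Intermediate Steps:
$C = 2759$
$- 9 C = \left(-9\right) 2759 = -24831$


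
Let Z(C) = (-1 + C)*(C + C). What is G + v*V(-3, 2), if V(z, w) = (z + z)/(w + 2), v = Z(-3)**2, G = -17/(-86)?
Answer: -74287/86 ≈ -863.80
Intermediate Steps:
G = 17/86 (G = -17*(-1/86) = 17/86 ≈ 0.19767)
Z(C) = 2*C*(-1 + C) (Z(C) = (-1 + C)*(2*C) = 2*C*(-1 + C))
v = 576 (v = (2*(-3)*(-1 - 3))**2 = (2*(-3)*(-4))**2 = 24**2 = 576)
V(z, w) = 2*z/(2 + w) (V(z, w) = (2*z)/(2 + w) = 2*z/(2 + w))
G + v*V(-3, 2) = 17/86 + 576*(2*(-3)/(2 + 2)) = 17/86 + 576*(2*(-3)/4) = 17/86 + 576*(2*(-3)*(1/4)) = 17/86 + 576*(-3/2) = 17/86 - 864 = -74287/86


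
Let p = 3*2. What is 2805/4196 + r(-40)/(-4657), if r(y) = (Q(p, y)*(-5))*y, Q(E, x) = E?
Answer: 8027685/19540772 ≈ 0.41082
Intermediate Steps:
p = 6
r(y) = -30*y (r(y) = (6*(-5))*y = -30*y)
2805/4196 + r(-40)/(-4657) = 2805/4196 - 30*(-40)/(-4657) = 2805*(1/4196) + 1200*(-1/4657) = 2805/4196 - 1200/4657 = 8027685/19540772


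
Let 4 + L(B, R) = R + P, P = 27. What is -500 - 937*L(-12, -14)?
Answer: -8933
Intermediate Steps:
L(B, R) = 23 + R (L(B, R) = -4 + (R + 27) = -4 + (27 + R) = 23 + R)
-500 - 937*L(-12, -14) = -500 - 937*(23 - 14) = -500 - 937*9 = -500 - 8433 = -8933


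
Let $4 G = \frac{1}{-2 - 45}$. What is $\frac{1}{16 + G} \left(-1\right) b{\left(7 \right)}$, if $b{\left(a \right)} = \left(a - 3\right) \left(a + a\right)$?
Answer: $- \frac{10528}{3007} \approx -3.5012$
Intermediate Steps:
$b{\left(a \right)} = 2 a \left(-3 + a\right)$ ($b{\left(a \right)} = \left(-3 + a\right) 2 a = 2 a \left(-3 + a\right)$)
$G = - \frac{1}{188}$ ($G = \frac{1}{4 \left(-2 - 45\right)} = \frac{1}{4 \left(-47\right)} = \frac{1}{4} \left(- \frac{1}{47}\right) = - \frac{1}{188} \approx -0.0053191$)
$\frac{1}{16 + G} \left(-1\right) b{\left(7 \right)} = \frac{1}{16 - \frac{1}{188}} \left(-1\right) 2 \cdot 7 \left(-3 + 7\right) = \frac{1}{\frac{3007}{188}} \left(-1\right) 2 \cdot 7 \cdot 4 = \frac{188}{3007} \left(-1\right) 56 = \left(- \frac{188}{3007}\right) 56 = - \frac{10528}{3007}$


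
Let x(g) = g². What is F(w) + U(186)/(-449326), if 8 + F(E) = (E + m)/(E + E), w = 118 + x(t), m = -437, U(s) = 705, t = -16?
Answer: -1358800831/168047924 ≈ -8.0858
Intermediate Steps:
w = 374 (w = 118 + (-16)² = 118 + 256 = 374)
F(E) = -8 + (-437 + E)/(2*E) (F(E) = -8 + (E - 437)/(E + E) = -8 + (-437 + E)/((2*E)) = -8 + (-437 + E)*(1/(2*E)) = -8 + (-437 + E)/(2*E))
F(w) + U(186)/(-449326) = (½)*(-437 - 15*374)/374 + 705/(-449326) = (½)*(1/374)*(-437 - 5610) + 705*(-1/449326) = (½)*(1/374)*(-6047) - 705/449326 = -6047/748 - 705/449326 = -1358800831/168047924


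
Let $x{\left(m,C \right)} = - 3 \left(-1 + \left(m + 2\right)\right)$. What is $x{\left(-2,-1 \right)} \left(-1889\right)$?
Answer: $-5667$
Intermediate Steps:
$x{\left(m,C \right)} = -3 - 3 m$ ($x{\left(m,C \right)} = - 3 \left(-1 + \left(2 + m\right)\right) = - 3 \left(1 + m\right) = -3 - 3 m$)
$x{\left(-2,-1 \right)} \left(-1889\right) = \left(-3 - -6\right) \left(-1889\right) = \left(-3 + 6\right) \left(-1889\right) = 3 \left(-1889\right) = -5667$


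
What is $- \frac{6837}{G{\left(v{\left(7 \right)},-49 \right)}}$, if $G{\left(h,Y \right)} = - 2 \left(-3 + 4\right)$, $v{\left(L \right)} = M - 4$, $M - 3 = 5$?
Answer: $\frac{6837}{2} \approx 3418.5$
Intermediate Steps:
$M = 8$ ($M = 3 + 5 = 8$)
$v{\left(L \right)} = 4$ ($v{\left(L \right)} = 8 - 4 = 4$)
$G{\left(h,Y \right)} = -2$ ($G{\left(h,Y \right)} = \left(-2\right) 1 = -2$)
$- \frac{6837}{G{\left(v{\left(7 \right)},-49 \right)}} = - \frac{6837}{-2} = \left(-6837\right) \left(- \frac{1}{2}\right) = \frac{6837}{2}$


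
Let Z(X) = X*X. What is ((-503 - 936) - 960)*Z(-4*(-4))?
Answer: -614144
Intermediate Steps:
Z(X) = X²
((-503 - 936) - 960)*Z(-4*(-4)) = ((-503 - 936) - 960)*(-4*(-4))² = (-1439 - 960)*16² = -2399*256 = -614144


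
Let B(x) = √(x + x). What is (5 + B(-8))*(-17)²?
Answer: 1445 + 1156*I ≈ 1445.0 + 1156.0*I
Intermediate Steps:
B(x) = √2*√x (B(x) = √(2*x) = √2*√x)
(5 + B(-8))*(-17)² = (5 + √2*√(-8))*(-17)² = (5 + √2*(2*I*√2))*289 = (5 + 4*I)*289 = 1445 + 1156*I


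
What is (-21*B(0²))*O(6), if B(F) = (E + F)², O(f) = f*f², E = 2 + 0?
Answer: -18144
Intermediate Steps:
E = 2
O(f) = f³
B(F) = (2 + F)²
(-21*B(0²))*O(6) = -21*(2 + 0²)²*6³ = -21*(2 + 0)²*216 = -21*2²*216 = -21*4*216 = -84*216 = -18144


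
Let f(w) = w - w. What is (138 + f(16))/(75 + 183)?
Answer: 23/43 ≈ 0.53488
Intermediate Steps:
f(w) = 0
(138 + f(16))/(75 + 183) = (138 + 0)/(75 + 183) = 138/258 = 138*(1/258) = 23/43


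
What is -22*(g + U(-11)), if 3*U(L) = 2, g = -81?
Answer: 5302/3 ≈ 1767.3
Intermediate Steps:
U(L) = ⅔ (U(L) = (⅓)*2 = ⅔)
-22*(g + U(-11)) = -22*(-81 + ⅔) = -22*(-241/3) = 5302/3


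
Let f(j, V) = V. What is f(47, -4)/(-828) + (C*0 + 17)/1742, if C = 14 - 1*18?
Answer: 5261/360594 ≈ 0.014590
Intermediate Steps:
C = -4 (C = 14 - 18 = -4)
f(47, -4)/(-828) + (C*0 + 17)/1742 = -4/(-828) + (-4*0 + 17)/1742 = -4*(-1/828) + (0 + 17)*(1/1742) = 1/207 + 17*(1/1742) = 1/207 + 17/1742 = 5261/360594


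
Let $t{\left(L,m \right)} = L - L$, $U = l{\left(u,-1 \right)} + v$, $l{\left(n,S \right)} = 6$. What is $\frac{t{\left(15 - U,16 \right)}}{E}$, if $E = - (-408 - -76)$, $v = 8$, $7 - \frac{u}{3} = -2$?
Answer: $0$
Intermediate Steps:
$u = 27$ ($u = 21 - -6 = 21 + 6 = 27$)
$U = 14$ ($U = 6 + 8 = 14$)
$t{\left(L,m \right)} = 0$
$E = 332$ ($E = - (-408 + 76) = \left(-1\right) \left(-332\right) = 332$)
$\frac{t{\left(15 - U,16 \right)}}{E} = \frac{0}{332} = 0 \cdot \frac{1}{332} = 0$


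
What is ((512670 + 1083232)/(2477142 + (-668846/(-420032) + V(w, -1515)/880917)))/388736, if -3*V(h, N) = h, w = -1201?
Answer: 13839961226408163/8350925284827238923914 ≈ 1.6573e-6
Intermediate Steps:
V(h, N) = -h/3
((512670 + 1083232)/(2477142 + (-668846/(-420032) + V(w, -1515)/880917)))/388736 = ((512670 + 1083232)/(2477142 + (-668846/(-420032) - 1/3*(-1201)/880917)))/388736 = (1595902/(2477142 + (-668846*(-1/420032) + (1201/3)*(1/880917))))*(1/388736) = (1595902/(2477142 + (334423/210016 + 1201/2642751)))*(1/388736) = (1595902/(2477142 + 884048946889/555019994016))*(1/388736) = (1595902/(1374864222065729161/555019994016))*(1/388736) = (1595902*(555019994016/1374864222065729161))*(1/388736) = (885757518490122432/1374864222065729161)*(1/388736) = 13839961226408163/8350925284827238923914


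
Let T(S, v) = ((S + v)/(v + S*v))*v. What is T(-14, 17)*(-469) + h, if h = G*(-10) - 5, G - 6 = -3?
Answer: 952/13 ≈ 73.231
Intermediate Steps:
G = 3 (G = 6 - 3 = 3)
h = -35 (h = 3*(-10) - 5 = -30 - 5 = -35)
T(S, v) = v*(S + v)/(v + S*v) (T(S, v) = ((S + v)/(v + S*v))*v = v*(S + v)/(v + S*v))
T(-14, 17)*(-469) + h = ((-14 + 17)/(1 - 14))*(-469) - 35 = (3/(-13))*(-469) - 35 = -1/13*3*(-469) - 35 = -3/13*(-469) - 35 = 1407/13 - 35 = 952/13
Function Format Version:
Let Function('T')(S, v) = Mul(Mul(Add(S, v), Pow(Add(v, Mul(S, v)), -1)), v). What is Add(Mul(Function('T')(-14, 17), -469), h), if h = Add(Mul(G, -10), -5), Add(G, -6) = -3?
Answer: Rational(952, 13) ≈ 73.231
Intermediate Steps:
G = 3 (G = Add(6, -3) = 3)
h = -35 (h = Add(Mul(3, -10), -5) = Add(-30, -5) = -35)
Function('T')(S, v) = Mul(v, Pow(Add(v, Mul(S, v)), -1), Add(S, v)) (Function('T')(S, v) = Mul(Mul(Pow(Add(v, Mul(S, v)), -1), Add(S, v)), v) = Mul(v, Pow(Add(v, Mul(S, v)), -1), Add(S, v)))
Add(Mul(Function('T')(-14, 17), -469), h) = Add(Mul(Mul(Pow(Add(1, -14), -1), Add(-14, 17)), -469), -35) = Add(Mul(Mul(Pow(-13, -1), 3), -469), -35) = Add(Mul(Mul(Rational(-1, 13), 3), -469), -35) = Add(Mul(Rational(-3, 13), -469), -35) = Add(Rational(1407, 13), -35) = Rational(952, 13)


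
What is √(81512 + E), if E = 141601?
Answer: √223113 ≈ 472.35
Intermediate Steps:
√(81512 + E) = √(81512 + 141601) = √223113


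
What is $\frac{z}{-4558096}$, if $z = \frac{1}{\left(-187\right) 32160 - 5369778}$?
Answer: $\frac{1}{51887988319008} \approx 1.9272 \cdot 10^{-14}$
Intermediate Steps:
$z = - \frac{1}{11383698}$ ($z = \frac{1}{-6013920 - 5369778} = \frac{1}{-11383698} = - \frac{1}{11383698} \approx -8.7845 \cdot 10^{-8}$)
$\frac{z}{-4558096} = - \frac{1}{11383698 \left(-4558096\right)} = \left(- \frac{1}{11383698}\right) \left(- \frac{1}{4558096}\right) = \frac{1}{51887988319008}$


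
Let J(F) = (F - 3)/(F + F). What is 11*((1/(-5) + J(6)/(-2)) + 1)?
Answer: 297/40 ≈ 7.4250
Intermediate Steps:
J(F) = (-3 + F)/(2*F) (J(F) = (-3 + F)/((2*F)) = (-3 + F)*(1/(2*F)) = (-3 + F)/(2*F))
11*((1/(-5) + J(6)/(-2)) + 1) = 11*((1/(-5) + ((½)*(-3 + 6)/6)/(-2)) + 1) = 11*((1*(-⅕) + ((½)*(⅙)*3)*(-½)) + 1) = 11*((-⅕ + (¼)*(-½)) + 1) = 11*((-⅕ - ⅛) + 1) = 11*(-13/40 + 1) = 11*(27/40) = 297/40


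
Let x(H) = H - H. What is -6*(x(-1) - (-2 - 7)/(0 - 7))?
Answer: 54/7 ≈ 7.7143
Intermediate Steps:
x(H) = 0
-6*(x(-1) - (-2 - 7)/(0 - 7)) = -6*(0 - (-2 - 7)/(0 - 7)) = -6*(0 - (-9)/(-7)) = -6*(0 - (-9)*(-1)/7) = -6*(0 - 1*9/7) = -6*(0 - 9/7) = -6*(-9/7) = 54/7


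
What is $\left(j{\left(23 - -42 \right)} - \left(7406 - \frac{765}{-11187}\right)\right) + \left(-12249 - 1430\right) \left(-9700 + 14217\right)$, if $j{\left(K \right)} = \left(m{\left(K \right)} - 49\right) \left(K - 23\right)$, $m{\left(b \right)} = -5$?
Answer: $- \frac{76814562316}{1243} \approx -6.1798 \cdot 10^{7}$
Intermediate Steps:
$j{\left(K \right)} = 1242 - 54 K$ ($j{\left(K \right)} = \left(-5 - 49\right) \left(K - 23\right) = - 54 \left(-23 + K\right) = 1242 - 54 K$)
$\left(j{\left(23 - -42 \right)} - \left(7406 - \frac{765}{-11187}\right)\right) + \left(-12249 - 1430\right) \left(-9700 + 14217\right) = \left(\left(1242 - 54 \left(23 - -42\right)\right) - \left(7406 - \frac{765}{-11187}\right)\right) + \left(-12249 - 1430\right) \left(-9700 + 14217\right) = \left(\left(1242 - 54 \left(23 + 42\right)\right) + \left(-7406 + 765 \left(- \frac{1}{11187}\right)\right)\right) - 61788043 = \left(\left(1242 - 3510\right) - \frac{9205743}{1243}\right) - 61788043 = \left(-2268 - \frac{9205743}{1243}\right) - 61788043 = - \frac{12024867}{1243} - 61788043 = - \frac{76814562316}{1243}$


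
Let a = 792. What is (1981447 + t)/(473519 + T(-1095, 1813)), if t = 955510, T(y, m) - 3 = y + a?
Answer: 2936957/473219 ≈ 6.2063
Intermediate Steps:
T(y, m) = 795 + y (T(y, m) = 3 + (y + 792) = 3 + (792 + y) = 795 + y)
(1981447 + t)/(473519 + T(-1095, 1813)) = (1981447 + 955510)/(473519 + (795 - 1095)) = 2936957/(473519 - 300) = 2936957/473219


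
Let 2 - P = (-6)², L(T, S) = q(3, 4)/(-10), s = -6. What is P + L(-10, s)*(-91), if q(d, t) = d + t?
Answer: 297/10 ≈ 29.700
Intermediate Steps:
L(T, S) = -7/10 (L(T, S) = (3 + 4)/(-10) = 7*(-⅒) = -7/10)
P = -34 (P = 2 - 1*(-6)² = 2 - 1*36 = 2 - 36 = -34)
P + L(-10, s)*(-91) = -34 - 7/10*(-91) = -34 + 637/10 = 297/10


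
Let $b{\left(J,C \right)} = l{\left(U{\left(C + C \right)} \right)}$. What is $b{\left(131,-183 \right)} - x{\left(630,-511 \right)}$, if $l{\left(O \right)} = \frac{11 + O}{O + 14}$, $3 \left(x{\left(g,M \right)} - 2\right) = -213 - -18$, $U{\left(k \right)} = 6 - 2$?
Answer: $\frac{383}{6} \approx 63.833$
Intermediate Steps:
$U{\left(k \right)} = 4$
$x{\left(g,M \right)} = -63$ ($x{\left(g,M \right)} = 2 + \frac{-213 - -18}{3} = 2 + \frac{-213 + 18}{3} = 2 + \frac{1}{3} \left(-195\right) = 2 - 65 = -63$)
$l{\left(O \right)} = \frac{11 + O}{14 + O}$
$b{\left(J,C \right)} = \frac{5}{6}$ ($b{\left(J,C \right)} = \frac{11 + 4}{14 + 4} = \frac{1}{18} \cdot 15 = \frac{5}{6}$)
$b{\left(131,-183 \right)} - x{\left(630,-511 \right)} = \frac{5}{6} - -63 = \frac{5}{6} + 63 = \frac{383}{6}$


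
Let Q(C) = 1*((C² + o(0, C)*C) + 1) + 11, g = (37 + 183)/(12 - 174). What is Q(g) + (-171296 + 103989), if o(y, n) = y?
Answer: -441510395/6561 ≈ -67293.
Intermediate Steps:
g = -110/81 (g = 220/(-162) = 220*(-1/162) = -110/81 ≈ -1.3580)
Q(C) = 12 + C² (Q(C) = 1*((C² + 0*C) + 1) + 11 = 1*((C² + 0) + 1) + 11 = 1*(C² + 1) + 11 = 1*(1 + C²) + 11 = (1 + C²) + 11 = 12 + C²)
Q(g) + (-171296 + 103989) = (12 + (-110/81)²) + (-171296 + 103989) = (12 + 12100/6561) - 67307 = 90832/6561 - 67307 = -441510395/6561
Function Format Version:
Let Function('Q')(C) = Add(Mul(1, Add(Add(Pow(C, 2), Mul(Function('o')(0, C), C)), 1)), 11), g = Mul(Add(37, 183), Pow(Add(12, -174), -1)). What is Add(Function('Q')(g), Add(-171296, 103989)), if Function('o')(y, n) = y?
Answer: Rational(-441510395, 6561) ≈ -67293.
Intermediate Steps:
g = Rational(-110, 81) (g = Mul(220, Pow(-162, -1)) = Mul(220, Rational(-1, 162)) = Rational(-110, 81) ≈ -1.3580)
Function('Q')(C) = Add(12, Pow(C, 2)) (Function('Q')(C) = Add(Mul(1, Add(Add(Pow(C, 2), Mul(0, C)), 1)), 11) = Add(Mul(1, Add(Add(Pow(C, 2), 0), 1)), 11) = Add(Mul(1, Add(Pow(C, 2), 1)), 11) = Add(Mul(1, Add(1, Pow(C, 2))), 11) = Add(Add(1, Pow(C, 2)), 11) = Add(12, Pow(C, 2)))
Add(Function('Q')(g), Add(-171296, 103989)) = Add(Add(12, Pow(Rational(-110, 81), 2)), Add(-171296, 103989)) = Add(Add(12, Rational(12100, 6561)), -67307) = Add(Rational(90832, 6561), -67307) = Rational(-441510395, 6561)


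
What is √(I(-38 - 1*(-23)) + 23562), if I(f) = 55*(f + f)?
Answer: 2*√5478 ≈ 148.03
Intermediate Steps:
I(f) = 110*f (I(f) = 55*(2*f) = 110*f)
√(I(-38 - 1*(-23)) + 23562) = √(110*(-38 - 1*(-23)) + 23562) = √(110*(-38 + 23) + 23562) = √(110*(-15) + 23562) = √(-1650 + 23562) = √21912 = 2*√5478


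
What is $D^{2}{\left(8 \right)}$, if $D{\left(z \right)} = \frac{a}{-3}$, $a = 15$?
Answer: $25$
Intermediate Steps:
$D{\left(z \right)} = -5$ ($D{\left(z \right)} = \frac{15}{-3} = 15 \left(- \frac{1}{3}\right) = -5$)
$D^{2}{\left(8 \right)} = \left(-5\right)^{2} = 25$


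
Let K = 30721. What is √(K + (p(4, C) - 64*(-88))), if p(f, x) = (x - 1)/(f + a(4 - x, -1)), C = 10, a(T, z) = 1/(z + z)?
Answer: √1781423/7 ≈ 190.67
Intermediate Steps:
a(T, z) = 1/(2*z)
p(f, x) = (-1 + x)/(-½ + f) (p(f, x) = (x - 1)/(f + (½)/(-1)) = (-1 + x)/(f + (½)*(-1)) = (-1 + x)/(f - ½) = (-1 + x)/(-½ + f))
√(K + (p(4, C) - 64*(-88))) = √(30721 + (2*(-1 + 10)/(-1 + 2*4) - 64*(-88))) = √(30721 + (2*9/(-1 + 8) + 5632)) = √(30721 + (2*9/7 + 5632)) = √(30721 + (2*(⅐)*9 + 5632)) = √(30721 + (18/7 + 5632)) = √(30721 + 39442/7) = √(254489/7) = √1781423/7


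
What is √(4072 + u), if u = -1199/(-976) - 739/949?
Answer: √218357349390635/231556 ≈ 63.816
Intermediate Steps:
u = 416587/926224 (u = -1199*(-1/976) - 739*1/949 = 1199/976 - 739/949 = 416587/926224 ≈ 0.44977)
√(4072 + u) = √(4072 + 416587/926224) = √(3772000715/926224) = √218357349390635/231556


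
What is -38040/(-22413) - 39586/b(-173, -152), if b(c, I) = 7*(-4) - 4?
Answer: 148076383/119536 ≈ 1238.8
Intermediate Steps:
b(c, I) = -32 (b(c, I) = -28 - 4 = -32)
-38040/(-22413) - 39586/b(-173, -152) = -38040/(-22413) - 39586/(-32) = -38040*(-1/22413) - 39586*(-1/32) = 12680/7471 + 19793/16 = 148076383/119536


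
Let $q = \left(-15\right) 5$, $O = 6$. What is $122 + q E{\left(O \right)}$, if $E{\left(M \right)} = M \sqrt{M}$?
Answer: $122 - 450 \sqrt{6} \approx -980.27$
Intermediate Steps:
$q = -75$
$E{\left(M \right)} = M^{\frac{3}{2}}$
$122 + q E{\left(O \right)} = 122 - 75 \cdot 6^{\frac{3}{2}} = 122 - 75 \cdot 6 \sqrt{6} = 122 - 450 \sqrt{6}$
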